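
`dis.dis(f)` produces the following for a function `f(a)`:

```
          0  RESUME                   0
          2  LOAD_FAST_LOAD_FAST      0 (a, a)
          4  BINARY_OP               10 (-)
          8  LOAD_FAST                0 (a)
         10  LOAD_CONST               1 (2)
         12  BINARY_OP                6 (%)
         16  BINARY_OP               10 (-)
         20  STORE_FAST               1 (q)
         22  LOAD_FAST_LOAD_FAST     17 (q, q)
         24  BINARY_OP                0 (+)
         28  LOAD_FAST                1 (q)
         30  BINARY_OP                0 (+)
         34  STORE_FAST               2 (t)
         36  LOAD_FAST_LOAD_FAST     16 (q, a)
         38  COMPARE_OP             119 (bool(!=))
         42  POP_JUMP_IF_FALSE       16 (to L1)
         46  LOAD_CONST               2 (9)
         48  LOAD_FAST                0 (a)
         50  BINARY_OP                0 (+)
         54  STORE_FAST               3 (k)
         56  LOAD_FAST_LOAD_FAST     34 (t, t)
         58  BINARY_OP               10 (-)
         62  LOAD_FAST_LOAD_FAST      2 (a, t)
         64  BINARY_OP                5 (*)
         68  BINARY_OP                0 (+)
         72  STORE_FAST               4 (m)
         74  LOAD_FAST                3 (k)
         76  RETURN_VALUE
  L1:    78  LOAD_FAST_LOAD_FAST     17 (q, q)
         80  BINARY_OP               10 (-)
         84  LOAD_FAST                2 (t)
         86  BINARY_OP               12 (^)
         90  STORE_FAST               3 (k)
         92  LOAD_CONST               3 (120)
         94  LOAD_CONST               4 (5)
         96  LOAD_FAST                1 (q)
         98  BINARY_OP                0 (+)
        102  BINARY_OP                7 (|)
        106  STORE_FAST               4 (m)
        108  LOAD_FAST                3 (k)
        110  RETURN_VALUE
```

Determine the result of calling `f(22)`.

LOAD_FAST_LOAD_FAST a,a → push 22,22. Stack: [22, 22]
BINARY_OP - → 22 - 22 = 0. Stack: [0]
LOAD_FAST a → push 22. Stack: [0, 22]
LOAD_CONST → push 2. Stack: [0, 22, 2]
BINARY_OP % → 22 % 2 = 0. Stack: [0, 0]
BINARY_OP - → 0 - 0 = 0. Stack: [0]
STORE_FAST q → q=0. Stack: []
LOAD_FAST_LOAD_FAST q,q → push 0,0. Stack: [0, 0]
BINARY_OP + → 0 + 0 = 0. Stack: [0]
LOAD_FAST q → push 0. Stack: [0, 0]
BINARY_OP + → 0 + 0 = 0. Stack: [0]
STORE_FAST t → t=0. Stack: []
LOAD_FAST_LOAD_FAST q,a → push 0,22. Stack: [0, 22]
COMPARE_OP bool(!=) → 0 vs 22 = True. Stack: [True]
POP_JUMP_IF_FALSE → pop True; no jump. Stack: []
LOAD_CONST → push 9. Stack: [9]
LOAD_FAST a → push 22. Stack: [9, 22]
BINARY_OP + → 9 + 22 = 31. Stack: [31]
STORE_FAST k → k=31. Stack: []
LOAD_FAST_LOAD_FAST t,t → push 0,0. Stack: [0, 0]
BINARY_OP - → 0 - 0 = 0. Stack: [0]
LOAD_FAST_LOAD_FAST a,t → push 22,0. Stack: [0, 22, 0]
BINARY_OP * → 22 * 0 = 0. Stack: [0, 0]
BINARY_OP + → 0 + 0 = 0. Stack: [0]
STORE_FAST m → m=0. Stack: []
LOAD_FAST k → push 31. Stack: [31]
RETURN_VALUE → return 31.

31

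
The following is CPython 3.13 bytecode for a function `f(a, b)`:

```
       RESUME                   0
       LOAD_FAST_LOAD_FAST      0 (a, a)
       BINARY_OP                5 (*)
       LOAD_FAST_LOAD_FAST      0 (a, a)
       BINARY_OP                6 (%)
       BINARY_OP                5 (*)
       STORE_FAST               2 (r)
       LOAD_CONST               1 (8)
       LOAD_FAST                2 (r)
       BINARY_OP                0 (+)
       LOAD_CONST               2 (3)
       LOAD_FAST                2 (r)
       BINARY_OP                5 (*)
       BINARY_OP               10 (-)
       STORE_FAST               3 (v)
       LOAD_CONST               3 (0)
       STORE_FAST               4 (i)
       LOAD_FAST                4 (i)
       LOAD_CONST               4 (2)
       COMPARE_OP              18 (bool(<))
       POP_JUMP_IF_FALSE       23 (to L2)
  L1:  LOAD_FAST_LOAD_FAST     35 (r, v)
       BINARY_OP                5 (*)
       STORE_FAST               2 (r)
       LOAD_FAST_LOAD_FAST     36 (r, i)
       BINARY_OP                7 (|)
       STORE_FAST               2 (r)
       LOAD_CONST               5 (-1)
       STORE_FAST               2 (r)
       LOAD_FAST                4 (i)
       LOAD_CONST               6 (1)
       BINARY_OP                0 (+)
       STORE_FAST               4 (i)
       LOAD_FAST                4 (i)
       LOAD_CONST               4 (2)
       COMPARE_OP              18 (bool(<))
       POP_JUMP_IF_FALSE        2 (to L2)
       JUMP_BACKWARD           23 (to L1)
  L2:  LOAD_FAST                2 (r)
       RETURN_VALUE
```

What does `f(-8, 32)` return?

-1

LOAD_FAST_LOAD_FAST a,a → push -8,-8. Stack: [-8, -8]
BINARY_OP * → -8 * -8 = 64. Stack: [64]
LOAD_FAST_LOAD_FAST a,a → push -8,-8. Stack: [64, -8, -8]
BINARY_OP % → -8 % -8 = 0. Stack: [64, 0]
BINARY_OP * → 64 * 0 = 0. Stack: [0]
STORE_FAST r → r=0. Stack: []
LOAD_CONST → push 8. Stack: [8]
LOAD_FAST r → push 0. Stack: [8, 0]
BINARY_OP + → 8 + 0 = 8. Stack: [8]
LOAD_CONST → push 3. Stack: [8, 3]
LOAD_FAST r → push 0. Stack: [8, 3, 0]
BINARY_OP * → 3 * 0 = 0. Stack: [8, 0]
BINARY_OP - → 8 - 0 = 8. Stack: [8]
STORE_FAST v → v=8. Stack: []
LOAD_CONST → push 0. Stack: [0]
STORE_FAST i → i=0. Stack: []
LOAD_FAST i → push 0. Stack: [0]
LOAD_CONST → push 2. Stack: [0, 2]
COMPARE_OP bool(<) → 0 vs 2 = True. Stack: [True]
POP_JUMP_IF_FALSE → pop True; no jump. Stack: []
LOAD_FAST_LOAD_FAST r,v → push 0,8. Stack: [0, 8]
BINARY_OP * → 0 * 8 = 0. Stack: [0]
STORE_FAST r → r=0. Stack: []
LOAD_FAST_LOAD_FAST r,i → push 0,0. Stack: [0, 0]
BINARY_OP | → 0 | 0 = 0. Stack: [0]
STORE_FAST r → r=0. Stack: []
LOAD_CONST → push -1. Stack: [-1]
STORE_FAST r → r=-1. Stack: []
LOAD_FAST i → push 0. Stack: [0]
LOAD_CONST → push 1. Stack: [0, 1]
BINARY_OP + → 0 + 1 = 1. Stack: [1]
STORE_FAST i → i=1. Stack: []
LOAD_FAST i → push 1. Stack: [1]
LOAD_CONST → push 2. Stack: [1, 2]
COMPARE_OP bool(<) → 1 vs 2 = True. Stack: [True]
POP_JUMP_IF_FALSE → pop True; no jump. Stack: []
LOAD_FAST_LOAD_FAST r,v → push -1,8. Stack: [-1, 8]
BINARY_OP * → -1 * 8 = -8. Stack: [-8]
STORE_FAST r → r=-8. Stack: []
LOAD_FAST_LOAD_FAST r,i → push -8,1. Stack: [-8, 1]
BINARY_OP | → -8 | 1 = -7. Stack: [-7]
STORE_FAST r → r=-7. Stack: []
LOAD_CONST → push -1. Stack: [-1]
STORE_FAST r → r=-1. Stack: []
LOAD_FAST i → push 1. Stack: [1]
LOAD_CONST → push 1. Stack: [1, 1]
BINARY_OP + → 1 + 1 = 2. Stack: [2]
STORE_FAST i → i=2. Stack: []
LOAD_FAST i → push 2. Stack: [2]
LOAD_CONST → push 2. Stack: [2, 2]
COMPARE_OP bool(<) → 2 vs 2 = False. Stack: [False]
POP_JUMP_IF_FALSE → pop False; jump. Stack: []
LOAD_FAST r → push -1. Stack: [-1]
RETURN_VALUE → return -1.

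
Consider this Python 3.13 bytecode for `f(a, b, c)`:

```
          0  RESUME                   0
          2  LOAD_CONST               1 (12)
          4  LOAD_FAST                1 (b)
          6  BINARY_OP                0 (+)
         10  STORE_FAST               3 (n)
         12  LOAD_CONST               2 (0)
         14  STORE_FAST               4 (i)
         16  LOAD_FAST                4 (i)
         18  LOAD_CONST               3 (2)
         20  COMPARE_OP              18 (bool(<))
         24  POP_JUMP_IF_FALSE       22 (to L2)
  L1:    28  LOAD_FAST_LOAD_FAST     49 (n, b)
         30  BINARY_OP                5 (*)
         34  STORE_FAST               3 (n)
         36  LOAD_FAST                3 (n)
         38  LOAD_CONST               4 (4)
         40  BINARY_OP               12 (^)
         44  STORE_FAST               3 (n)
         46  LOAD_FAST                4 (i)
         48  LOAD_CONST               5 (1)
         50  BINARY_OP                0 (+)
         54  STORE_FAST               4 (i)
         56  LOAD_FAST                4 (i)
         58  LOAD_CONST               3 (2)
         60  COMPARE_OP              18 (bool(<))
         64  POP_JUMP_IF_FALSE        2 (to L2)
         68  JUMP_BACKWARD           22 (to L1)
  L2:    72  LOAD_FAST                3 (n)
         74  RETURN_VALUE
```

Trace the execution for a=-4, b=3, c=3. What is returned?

127

LOAD_CONST → push 12. Stack: [12]
LOAD_FAST b → push 3. Stack: [12, 3]
BINARY_OP + → 12 + 3 = 15. Stack: [15]
STORE_FAST n → n=15. Stack: []
LOAD_CONST → push 0. Stack: [0]
STORE_FAST i → i=0. Stack: []
LOAD_FAST i → push 0. Stack: [0]
LOAD_CONST → push 2. Stack: [0, 2]
COMPARE_OP bool(<) → 0 vs 2 = True. Stack: [True]
POP_JUMP_IF_FALSE → pop True; no jump. Stack: []
LOAD_FAST_LOAD_FAST n,b → push 15,3. Stack: [15, 3]
BINARY_OP * → 15 * 3 = 45. Stack: [45]
STORE_FAST n → n=45. Stack: []
LOAD_FAST n → push 45. Stack: [45]
LOAD_CONST → push 4. Stack: [45, 4]
BINARY_OP ^ → 45 ^ 4 = 41. Stack: [41]
STORE_FAST n → n=41. Stack: []
LOAD_FAST i → push 0. Stack: [0]
LOAD_CONST → push 1. Stack: [0, 1]
BINARY_OP + → 0 + 1 = 1. Stack: [1]
STORE_FAST i → i=1. Stack: []
LOAD_FAST i → push 1. Stack: [1]
LOAD_CONST → push 2. Stack: [1, 2]
COMPARE_OP bool(<) → 1 vs 2 = True. Stack: [True]
POP_JUMP_IF_FALSE → pop True; no jump. Stack: []
LOAD_FAST_LOAD_FAST n,b → push 41,3. Stack: [41, 3]
BINARY_OP * → 41 * 3 = 123. Stack: [123]
STORE_FAST n → n=123. Stack: []
LOAD_FAST n → push 123. Stack: [123]
LOAD_CONST → push 4. Stack: [123, 4]
BINARY_OP ^ → 123 ^ 4 = 127. Stack: [127]
STORE_FAST n → n=127. Stack: []
LOAD_FAST i → push 1. Stack: [1]
LOAD_CONST → push 1. Stack: [1, 1]
BINARY_OP + → 1 + 1 = 2. Stack: [2]
STORE_FAST i → i=2. Stack: []
LOAD_FAST i → push 2. Stack: [2]
LOAD_CONST → push 2. Stack: [2, 2]
COMPARE_OP bool(<) → 2 vs 2 = False. Stack: [False]
POP_JUMP_IF_FALSE → pop False; jump. Stack: []
LOAD_FAST n → push 127. Stack: [127]
RETURN_VALUE → return 127.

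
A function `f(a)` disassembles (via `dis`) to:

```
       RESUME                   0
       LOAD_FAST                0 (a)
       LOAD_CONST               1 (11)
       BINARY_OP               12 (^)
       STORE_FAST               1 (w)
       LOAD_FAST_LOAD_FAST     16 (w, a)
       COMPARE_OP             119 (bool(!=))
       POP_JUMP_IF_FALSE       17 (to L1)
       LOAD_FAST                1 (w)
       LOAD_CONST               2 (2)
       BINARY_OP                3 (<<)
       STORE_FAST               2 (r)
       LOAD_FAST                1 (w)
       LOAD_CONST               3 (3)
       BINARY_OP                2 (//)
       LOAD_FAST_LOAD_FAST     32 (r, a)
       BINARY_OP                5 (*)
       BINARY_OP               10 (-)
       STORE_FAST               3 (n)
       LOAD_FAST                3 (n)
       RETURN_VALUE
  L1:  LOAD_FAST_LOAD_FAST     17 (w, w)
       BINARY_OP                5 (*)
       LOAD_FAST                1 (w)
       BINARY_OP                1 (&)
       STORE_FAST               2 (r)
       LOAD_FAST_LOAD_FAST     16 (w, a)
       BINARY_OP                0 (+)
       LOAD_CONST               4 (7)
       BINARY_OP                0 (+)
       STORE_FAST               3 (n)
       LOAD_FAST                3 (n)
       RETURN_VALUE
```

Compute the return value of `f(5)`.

-276

LOAD_FAST a → push 5. Stack: [5]
LOAD_CONST → push 11. Stack: [5, 11]
BINARY_OP ^ → 5 ^ 11 = 14. Stack: [14]
STORE_FAST w → w=14. Stack: []
LOAD_FAST_LOAD_FAST w,a → push 14,5. Stack: [14, 5]
COMPARE_OP bool(!=) → 14 vs 5 = True. Stack: [True]
POP_JUMP_IF_FALSE → pop True; no jump. Stack: []
LOAD_FAST w → push 14. Stack: [14]
LOAD_CONST → push 2. Stack: [14, 2]
BINARY_OP << → 14 << 2 = 56. Stack: [56]
STORE_FAST r → r=56. Stack: []
LOAD_FAST w → push 14. Stack: [14]
LOAD_CONST → push 3. Stack: [14, 3]
BINARY_OP // → 14 // 3 = 4. Stack: [4]
LOAD_FAST_LOAD_FAST r,a → push 56,5. Stack: [4, 56, 5]
BINARY_OP * → 56 * 5 = 280. Stack: [4, 280]
BINARY_OP - → 4 - 280 = -276. Stack: [-276]
STORE_FAST n → n=-276. Stack: []
LOAD_FAST n → push -276. Stack: [-276]
RETURN_VALUE → return -276.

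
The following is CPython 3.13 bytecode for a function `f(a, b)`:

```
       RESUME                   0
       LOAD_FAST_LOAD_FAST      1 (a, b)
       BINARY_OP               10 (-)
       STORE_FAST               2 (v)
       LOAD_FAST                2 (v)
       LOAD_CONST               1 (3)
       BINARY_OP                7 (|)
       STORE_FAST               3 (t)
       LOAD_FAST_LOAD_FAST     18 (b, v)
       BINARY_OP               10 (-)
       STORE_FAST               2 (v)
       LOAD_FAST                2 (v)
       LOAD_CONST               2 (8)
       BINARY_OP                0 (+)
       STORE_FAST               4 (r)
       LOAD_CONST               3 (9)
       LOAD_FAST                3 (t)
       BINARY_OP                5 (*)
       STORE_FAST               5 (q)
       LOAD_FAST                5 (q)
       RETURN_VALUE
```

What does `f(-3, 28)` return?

-261

LOAD_FAST_LOAD_FAST a,b → push -3,28. Stack: [-3, 28]
BINARY_OP - → -3 - 28 = -31. Stack: [-31]
STORE_FAST v → v=-31. Stack: []
LOAD_FAST v → push -31. Stack: [-31]
LOAD_CONST → push 3. Stack: [-31, 3]
BINARY_OP | → -31 | 3 = -29. Stack: [-29]
STORE_FAST t → t=-29. Stack: []
LOAD_FAST_LOAD_FAST b,v → push 28,-31. Stack: [28, -31]
BINARY_OP - → 28 - -31 = 59. Stack: [59]
STORE_FAST v → v=59. Stack: []
LOAD_FAST v → push 59. Stack: [59]
LOAD_CONST → push 8. Stack: [59, 8]
BINARY_OP + → 59 + 8 = 67. Stack: [67]
STORE_FAST r → r=67. Stack: []
LOAD_CONST → push 9. Stack: [9]
LOAD_FAST t → push -29. Stack: [9, -29]
BINARY_OP * → 9 * -29 = -261. Stack: [-261]
STORE_FAST q → q=-261. Stack: []
LOAD_FAST q → push -261. Stack: [-261]
RETURN_VALUE → return -261.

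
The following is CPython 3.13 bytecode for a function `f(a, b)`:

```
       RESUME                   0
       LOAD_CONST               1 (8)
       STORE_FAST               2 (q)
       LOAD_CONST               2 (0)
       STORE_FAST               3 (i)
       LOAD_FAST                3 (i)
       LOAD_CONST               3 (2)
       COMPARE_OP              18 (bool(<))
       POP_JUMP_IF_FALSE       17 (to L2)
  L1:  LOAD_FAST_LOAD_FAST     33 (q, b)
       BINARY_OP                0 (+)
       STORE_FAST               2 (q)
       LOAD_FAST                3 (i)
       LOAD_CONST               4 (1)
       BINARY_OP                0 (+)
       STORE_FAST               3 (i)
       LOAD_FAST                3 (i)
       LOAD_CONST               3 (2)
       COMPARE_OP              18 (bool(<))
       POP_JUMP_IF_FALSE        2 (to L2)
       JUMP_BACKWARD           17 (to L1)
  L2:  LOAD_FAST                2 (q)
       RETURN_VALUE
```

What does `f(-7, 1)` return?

10

LOAD_CONST → push 8. Stack: [8]
STORE_FAST q → q=8. Stack: []
LOAD_CONST → push 0. Stack: [0]
STORE_FAST i → i=0. Stack: []
LOAD_FAST i → push 0. Stack: [0]
LOAD_CONST → push 2. Stack: [0, 2]
COMPARE_OP bool(<) → 0 vs 2 = True. Stack: [True]
POP_JUMP_IF_FALSE → pop True; no jump. Stack: []
LOAD_FAST_LOAD_FAST q,b → push 8,1. Stack: [8, 1]
BINARY_OP + → 8 + 1 = 9. Stack: [9]
STORE_FAST q → q=9. Stack: []
LOAD_FAST i → push 0. Stack: [0]
LOAD_CONST → push 1. Stack: [0, 1]
BINARY_OP + → 0 + 1 = 1. Stack: [1]
STORE_FAST i → i=1. Stack: []
LOAD_FAST i → push 1. Stack: [1]
LOAD_CONST → push 2. Stack: [1, 2]
COMPARE_OP bool(<) → 1 vs 2 = True. Stack: [True]
POP_JUMP_IF_FALSE → pop True; no jump. Stack: []
LOAD_FAST_LOAD_FAST q,b → push 9,1. Stack: [9, 1]
BINARY_OP + → 9 + 1 = 10. Stack: [10]
STORE_FAST q → q=10. Stack: []
LOAD_FAST i → push 1. Stack: [1]
LOAD_CONST → push 1. Stack: [1, 1]
BINARY_OP + → 1 + 1 = 2. Stack: [2]
STORE_FAST i → i=2. Stack: []
LOAD_FAST i → push 2. Stack: [2]
LOAD_CONST → push 2. Stack: [2, 2]
COMPARE_OP bool(<) → 2 vs 2 = False. Stack: [False]
POP_JUMP_IF_FALSE → pop False; jump. Stack: []
LOAD_FAST q → push 10. Stack: [10]
RETURN_VALUE → return 10.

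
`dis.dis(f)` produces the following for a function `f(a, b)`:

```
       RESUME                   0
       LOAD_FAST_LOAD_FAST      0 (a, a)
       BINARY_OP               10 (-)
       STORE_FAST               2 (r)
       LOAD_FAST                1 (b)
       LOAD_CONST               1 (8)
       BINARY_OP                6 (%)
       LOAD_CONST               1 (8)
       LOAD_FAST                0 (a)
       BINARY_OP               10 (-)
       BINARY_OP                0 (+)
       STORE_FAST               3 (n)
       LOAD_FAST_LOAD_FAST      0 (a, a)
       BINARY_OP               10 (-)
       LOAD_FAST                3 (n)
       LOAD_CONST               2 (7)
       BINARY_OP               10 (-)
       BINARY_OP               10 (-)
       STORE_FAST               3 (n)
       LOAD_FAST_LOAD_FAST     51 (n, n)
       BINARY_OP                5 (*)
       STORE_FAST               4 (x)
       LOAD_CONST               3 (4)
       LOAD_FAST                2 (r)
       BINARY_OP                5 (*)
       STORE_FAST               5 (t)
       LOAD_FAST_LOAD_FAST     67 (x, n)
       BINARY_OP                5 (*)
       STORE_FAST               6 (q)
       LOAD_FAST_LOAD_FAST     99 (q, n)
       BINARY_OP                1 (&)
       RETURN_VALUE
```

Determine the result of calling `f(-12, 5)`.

-5848

LOAD_FAST_LOAD_FAST a,a → push -12,-12. Stack: [-12, -12]
BINARY_OP - → -12 - -12 = 0. Stack: [0]
STORE_FAST r → r=0. Stack: []
LOAD_FAST b → push 5. Stack: [5]
LOAD_CONST → push 8. Stack: [5, 8]
BINARY_OP % → 5 % 8 = 5. Stack: [5]
LOAD_CONST → push 8. Stack: [5, 8]
LOAD_FAST a → push -12. Stack: [5, 8, -12]
BINARY_OP - → 8 - -12 = 20. Stack: [5, 20]
BINARY_OP + → 5 + 20 = 25. Stack: [25]
STORE_FAST n → n=25. Stack: []
LOAD_FAST_LOAD_FAST a,a → push -12,-12. Stack: [-12, -12]
BINARY_OP - → -12 - -12 = 0. Stack: [0]
LOAD_FAST n → push 25. Stack: [0, 25]
LOAD_CONST → push 7. Stack: [0, 25, 7]
BINARY_OP - → 25 - 7 = 18. Stack: [0, 18]
BINARY_OP - → 0 - 18 = -18. Stack: [-18]
STORE_FAST n → n=-18. Stack: []
LOAD_FAST_LOAD_FAST n,n → push -18,-18. Stack: [-18, -18]
BINARY_OP * → -18 * -18 = 324. Stack: [324]
STORE_FAST x → x=324. Stack: []
LOAD_CONST → push 4. Stack: [4]
LOAD_FAST r → push 0. Stack: [4, 0]
BINARY_OP * → 4 * 0 = 0. Stack: [0]
STORE_FAST t → t=0. Stack: []
LOAD_FAST_LOAD_FAST x,n → push 324,-18. Stack: [324, -18]
BINARY_OP * → 324 * -18 = -5832. Stack: [-5832]
STORE_FAST q → q=-5832. Stack: []
LOAD_FAST_LOAD_FAST q,n → push -5832,-18. Stack: [-5832, -18]
BINARY_OP & → -5832 & -18 = -5848. Stack: [-5848]
RETURN_VALUE → return -5848.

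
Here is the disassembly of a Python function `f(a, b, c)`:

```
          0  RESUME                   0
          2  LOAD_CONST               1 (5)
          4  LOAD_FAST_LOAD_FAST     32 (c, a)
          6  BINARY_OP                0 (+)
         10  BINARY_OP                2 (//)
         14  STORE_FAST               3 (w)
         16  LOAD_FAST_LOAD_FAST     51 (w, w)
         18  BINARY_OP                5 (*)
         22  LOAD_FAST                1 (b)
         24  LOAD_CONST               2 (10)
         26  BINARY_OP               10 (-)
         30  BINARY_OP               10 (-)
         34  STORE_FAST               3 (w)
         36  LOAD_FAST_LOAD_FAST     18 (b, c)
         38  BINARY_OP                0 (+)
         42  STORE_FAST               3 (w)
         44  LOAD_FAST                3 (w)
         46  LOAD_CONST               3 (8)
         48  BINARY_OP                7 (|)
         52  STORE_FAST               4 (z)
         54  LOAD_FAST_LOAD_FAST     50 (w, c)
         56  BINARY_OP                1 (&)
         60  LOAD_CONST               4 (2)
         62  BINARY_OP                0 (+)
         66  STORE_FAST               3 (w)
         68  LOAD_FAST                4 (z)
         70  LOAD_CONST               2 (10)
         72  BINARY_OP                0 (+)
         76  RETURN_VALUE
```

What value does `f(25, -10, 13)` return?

21

LOAD_CONST → push 5. Stack: [5]
LOAD_FAST_LOAD_FAST c,a → push 13,25. Stack: [5, 13, 25]
BINARY_OP + → 13 + 25 = 38. Stack: [5, 38]
BINARY_OP // → 5 // 38 = 0. Stack: [0]
STORE_FAST w → w=0. Stack: []
LOAD_FAST_LOAD_FAST w,w → push 0,0. Stack: [0, 0]
BINARY_OP * → 0 * 0 = 0. Stack: [0]
LOAD_FAST b → push -10. Stack: [0, -10]
LOAD_CONST → push 10. Stack: [0, -10, 10]
BINARY_OP - → -10 - 10 = -20. Stack: [0, -20]
BINARY_OP - → 0 - -20 = 20. Stack: [20]
STORE_FAST w → w=20. Stack: []
LOAD_FAST_LOAD_FAST b,c → push -10,13. Stack: [-10, 13]
BINARY_OP + → -10 + 13 = 3. Stack: [3]
STORE_FAST w → w=3. Stack: []
LOAD_FAST w → push 3. Stack: [3]
LOAD_CONST → push 8. Stack: [3, 8]
BINARY_OP | → 3 | 8 = 11. Stack: [11]
STORE_FAST z → z=11. Stack: []
LOAD_FAST_LOAD_FAST w,c → push 3,13. Stack: [3, 13]
BINARY_OP & → 3 & 13 = 1. Stack: [1]
LOAD_CONST → push 2. Stack: [1, 2]
BINARY_OP + → 1 + 2 = 3. Stack: [3]
STORE_FAST w → w=3. Stack: []
LOAD_FAST z → push 11. Stack: [11]
LOAD_CONST → push 10. Stack: [11, 10]
BINARY_OP + → 11 + 10 = 21. Stack: [21]
RETURN_VALUE → return 21.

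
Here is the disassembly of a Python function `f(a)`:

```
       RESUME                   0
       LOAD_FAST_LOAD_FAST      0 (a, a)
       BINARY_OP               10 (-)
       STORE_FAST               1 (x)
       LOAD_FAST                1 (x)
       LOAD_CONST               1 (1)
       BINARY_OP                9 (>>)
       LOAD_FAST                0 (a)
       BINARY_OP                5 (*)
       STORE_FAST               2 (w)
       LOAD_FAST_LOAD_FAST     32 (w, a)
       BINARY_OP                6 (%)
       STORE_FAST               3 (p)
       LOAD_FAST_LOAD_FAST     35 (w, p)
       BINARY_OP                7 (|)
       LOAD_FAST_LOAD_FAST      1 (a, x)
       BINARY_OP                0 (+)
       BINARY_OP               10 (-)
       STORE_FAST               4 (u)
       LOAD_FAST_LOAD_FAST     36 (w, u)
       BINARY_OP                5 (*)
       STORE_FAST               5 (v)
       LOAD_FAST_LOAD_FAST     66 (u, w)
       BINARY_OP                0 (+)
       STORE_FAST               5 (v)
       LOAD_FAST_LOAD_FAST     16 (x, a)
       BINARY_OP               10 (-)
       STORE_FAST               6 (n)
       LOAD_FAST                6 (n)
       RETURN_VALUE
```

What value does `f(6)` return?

LOAD_FAST_LOAD_FAST a,a → push 6,6. Stack: [6, 6]
BINARY_OP - → 6 - 6 = 0. Stack: [0]
STORE_FAST x → x=0. Stack: []
LOAD_FAST x → push 0. Stack: [0]
LOAD_CONST → push 1. Stack: [0, 1]
BINARY_OP >> → 0 >> 1 = 0. Stack: [0]
LOAD_FAST a → push 6. Stack: [0, 6]
BINARY_OP * → 0 * 6 = 0. Stack: [0]
STORE_FAST w → w=0. Stack: []
LOAD_FAST_LOAD_FAST w,a → push 0,6. Stack: [0, 6]
BINARY_OP % → 0 % 6 = 0. Stack: [0]
STORE_FAST p → p=0. Stack: []
LOAD_FAST_LOAD_FAST w,p → push 0,0. Stack: [0, 0]
BINARY_OP | → 0 | 0 = 0. Stack: [0]
LOAD_FAST_LOAD_FAST a,x → push 6,0. Stack: [0, 6, 0]
BINARY_OP + → 6 + 0 = 6. Stack: [0, 6]
BINARY_OP - → 0 - 6 = -6. Stack: [-6]
STORE_FAST u → u=-6. Stack: []
LOAD_FAST_LOAD_FAST w,u → push 0,-6. Stack: [0, -6]
BINARY_OP * → 0 * -6 = 0. Stack: [0]
STORE_FAST v → v=0. Stack: []
LOAD_FAST_LOAD_FAST u,w → push -6,0. Stack: [-6, 0]
BINARY_OP + → -6 + 0 = -6. Stack: [-6]
STORE_FAST v → v=-6. Stack: []
LOAD_FAST_LOAD_FAST x,a → push 0,6. Stack: [0, 6]
BINARY_OP - → 0 - 6 = -6. Stack: [-6]
STORE_FAST n → n=-6. Stack: []
LOAD_FAST n → push -6. Stack: [-6]
RETURN_VALUE → return -6.

-6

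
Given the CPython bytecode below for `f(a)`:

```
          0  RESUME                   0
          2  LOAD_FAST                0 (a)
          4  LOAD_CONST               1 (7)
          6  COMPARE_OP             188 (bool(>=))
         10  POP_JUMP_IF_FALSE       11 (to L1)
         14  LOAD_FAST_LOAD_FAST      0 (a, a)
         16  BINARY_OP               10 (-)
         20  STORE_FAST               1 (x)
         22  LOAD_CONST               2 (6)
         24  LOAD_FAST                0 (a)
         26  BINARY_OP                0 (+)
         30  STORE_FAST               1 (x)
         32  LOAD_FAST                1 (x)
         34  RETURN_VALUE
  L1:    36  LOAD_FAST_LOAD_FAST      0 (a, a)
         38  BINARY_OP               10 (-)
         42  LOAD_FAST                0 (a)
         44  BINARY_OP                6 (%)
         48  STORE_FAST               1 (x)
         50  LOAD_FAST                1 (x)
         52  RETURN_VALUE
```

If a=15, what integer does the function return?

LOAD_FAST a → push 15. Stack: [15]
LOAD_CONST → push 7. Stack: [15, 7]
COMPARE_OP bool(>=) → 15 vs 7 = True. Stack: [True]
POP_JUMP_IF_FALSE → pop True; no jump. Stack: []
LOAD_FAST_LOAD_FAST a,a → push 15,15. Stack: [15, 15]
BINARY_OP - → 15 - 15 = 0. Stack: [0]
STORE_FAST x → x=0. Stack: []
LOAD_CONST → push 6. Stack: [6]
LOAD_FAST a → push 15. Stack: [6, 15]
BINARY_OP + → 6 + 15 = 21. Stack: [21]
STORE_FAST x → x=21. Stack: []
LOAD_FAST x → push 21. Stack: [21]
RETURN_VALUE → return 21.

21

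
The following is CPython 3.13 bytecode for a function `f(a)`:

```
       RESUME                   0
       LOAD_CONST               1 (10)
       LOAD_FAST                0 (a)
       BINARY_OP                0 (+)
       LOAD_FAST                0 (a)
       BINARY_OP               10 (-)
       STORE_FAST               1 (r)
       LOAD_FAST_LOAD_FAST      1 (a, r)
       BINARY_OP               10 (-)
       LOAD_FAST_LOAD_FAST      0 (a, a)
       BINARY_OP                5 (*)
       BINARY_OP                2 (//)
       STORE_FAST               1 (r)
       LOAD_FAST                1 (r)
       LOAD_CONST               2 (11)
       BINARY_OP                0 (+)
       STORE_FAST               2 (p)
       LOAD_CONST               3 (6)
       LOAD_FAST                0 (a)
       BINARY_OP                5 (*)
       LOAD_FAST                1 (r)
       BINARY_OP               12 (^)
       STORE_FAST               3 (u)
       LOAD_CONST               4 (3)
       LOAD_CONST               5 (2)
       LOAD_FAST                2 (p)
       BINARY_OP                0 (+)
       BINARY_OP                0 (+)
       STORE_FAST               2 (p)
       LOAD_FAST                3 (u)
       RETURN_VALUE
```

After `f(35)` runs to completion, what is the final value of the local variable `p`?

LOAD_CONST → push 10. Stack: [10]
LOAD_FAST a → push 35. Stack: [10, 35]
BINARY_OP + → 10 + 35 = 45. Stack: [45]
LOAD_FAST a → push 35. Stack: [45, 35]
BINARY_OP - → 45 - 35 = 10. Stack: [10]
STORE_FAST r → r=10. Stack: []
LOAD_FAST_LOAD_FAST a,r → push 35,10. Stack: [35, 10]
BINARY_OP - → 35 - 10 = 25. Stack: [25]
LOAD_FAST_LOAD_FAST a,a → push 35,35. Stack: [25, 35, 35]
BINARY_OP * → 35 * 35 = 1225. Stack: [25, 1225]
BINARY_OP // → 25 // 1225 = 0. Stack: [0]
STORE_FAST r → r=0. Stack: []
LOAD_FAST r → push 0. Stack: [0]
LOAD_CONST → push 11. Stack: [0, 11]
BINARY_OP + → 0 + 11 = 11. Stack: [11]
STORE_FAST p → p=11. Stack: []
LOAD_CONST → push 6. Stack: [6]
LOAD_FAST a → push 35. Stack: [6, 35]
BINARY_OP * → 6 * 35 = 210. Stack: [210]
LOAD_FAST r → push 0. Stack: [210, 0]
BINARY_OP ^ → 210 ^ 0 = 210. Stack: [210]
STORE_FAST u → u=210. Stack: []
LOAD_CONST → push 3. Stack: [3]
LOAD_CONST → push 2. Stack: [3, 2]
LOAD_FAST p → push 11. Stack: [3, 2, 11]
BINARY_OP + → 2 + 11 = 13. Stack: [3, 13]
BINARY_OP + → 3 + 13 = 16. Stack: [16]
STORE_FAST p → p=16. Stack: []
LOAD_FAST u → push 210. Stack: [210]
RETURN_VALUE → return 210.

16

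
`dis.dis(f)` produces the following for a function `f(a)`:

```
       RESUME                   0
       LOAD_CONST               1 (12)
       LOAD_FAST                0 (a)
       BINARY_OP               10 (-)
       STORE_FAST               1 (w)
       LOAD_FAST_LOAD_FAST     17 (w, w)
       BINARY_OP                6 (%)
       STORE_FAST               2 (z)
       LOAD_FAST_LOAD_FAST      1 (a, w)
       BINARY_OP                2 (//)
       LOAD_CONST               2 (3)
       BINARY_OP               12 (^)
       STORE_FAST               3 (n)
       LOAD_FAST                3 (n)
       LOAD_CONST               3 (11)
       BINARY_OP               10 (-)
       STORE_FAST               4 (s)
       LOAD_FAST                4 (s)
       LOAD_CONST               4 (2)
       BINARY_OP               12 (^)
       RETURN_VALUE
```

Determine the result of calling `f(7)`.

-11

LOAD_CONST → push 12. Stack: [12]
LOAD_FAST a → push 7. Stack: [12, 7]
BINARY_OP - → 12 - 7 = 5. Stack: [5]
STORE_FAST w → w=5. Stack: []
LOAD_FAST_LOAD_FAST w,w → push 5,5. Stack: [5, 5]
BINARY_OP % → 5 % 5 = 0. Stack: [0]
STORE_FAST z → z=0. Stack: []
LOAD_FAST_LOAD_FAST a,w → push 7,5. Stack: [7, 5]
BINARY_OP // → 7 // 5 = 1. Stack: [1]
LOAD_CONST → push 3. Stack: [1, 3]
BINARY_OP ^ → 1 ^ 3 = 2. Stack: [2]
STORE_FAST n → n=2. Stack: []
LOAD_FAST n → push 2. Stack: [2]
LOAD_CONST → push 11. Stack: [2, 11]
BINARY_OP - → 2 - 11 = -9. Stack: [-9]
STORE_FAST s → s=-9. Stack: []
LOAD_FAST s → push -9. Stack: [-9]
LOAD_CONST → push 2. Stack: [-9, 2]
BINARY_OP ^ → -9 ^ 2 = -11. Stack: [-11]
RETURN_VALUE → return -11.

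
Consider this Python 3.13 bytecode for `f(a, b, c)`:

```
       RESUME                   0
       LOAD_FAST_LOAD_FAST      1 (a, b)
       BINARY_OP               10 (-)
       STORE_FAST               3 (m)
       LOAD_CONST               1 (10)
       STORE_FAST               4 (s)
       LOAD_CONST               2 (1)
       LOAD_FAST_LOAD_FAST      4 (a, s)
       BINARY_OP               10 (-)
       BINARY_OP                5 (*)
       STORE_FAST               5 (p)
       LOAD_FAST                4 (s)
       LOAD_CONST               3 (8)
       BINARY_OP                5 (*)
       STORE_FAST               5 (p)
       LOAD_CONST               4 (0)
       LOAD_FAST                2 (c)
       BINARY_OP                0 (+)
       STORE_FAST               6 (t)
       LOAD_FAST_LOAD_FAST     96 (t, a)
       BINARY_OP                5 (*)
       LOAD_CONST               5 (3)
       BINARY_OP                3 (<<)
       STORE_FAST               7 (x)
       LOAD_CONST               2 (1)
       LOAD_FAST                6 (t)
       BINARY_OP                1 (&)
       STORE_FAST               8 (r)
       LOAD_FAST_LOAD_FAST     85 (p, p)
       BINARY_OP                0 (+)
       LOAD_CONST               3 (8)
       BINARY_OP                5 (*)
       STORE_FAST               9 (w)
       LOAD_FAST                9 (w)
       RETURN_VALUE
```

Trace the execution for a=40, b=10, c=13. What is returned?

1280

LOAD_FAST_LOAD_FAST a,b → push 40,10. Stack: [40, 10]
BINARY_OP - → 40 - 10 = 30. Stack: [30]
STORE_FAST m → m=30. Stack: []
LOAD_CONST → push 10. Stack: [10]
STORE_FAST s → s=10. Stack: []
LOAD_CONST → push 1. Stack: [1]
LOAD_FAST_LOAD_FAST a,s → push 40,10. Stack: [1, 40, 10]
BINARY_OP - → 40 - 10 = 30. Stack: [1, 30]
BINARY_OP * → 1 * 30 = 30. Stack: [30]
STORE_FAST p → p=30. Stack: []
LOAD_FAST s → push 10. Stack: [10]
LOAD_CONST → push 8. Stack: [10, 8]
BINARY_OP * → 10 * 8 = 80. Stack: [80]
STORE_FAST p → p=80. Stack: []
LOAD_CONST → push 0. Stack: [0]
LOAD_FAST c → push 13. Stack: [0, 13]
BINARY_OP + → 0 + 13 = 13. Stack: [13]
STORE_FAST t → t=13. Stack: []
LOAD_FAST_LOAD_FAST t,a → push 13,40. Stack: [13, 40]
BINARY_OP * → 13 * 40 = 520. Stack: [520]
LOAD_CONST → push 3. Stack: [520, 3]
BINARY_OP << → 520 << 3 = 4160. Stack: [4160]
STORE_FAST x → x=4160. Stack: []
LOAD_CONST → push 1. Stack: [1]
LOAD_FAST t → push 13. Stack: [1, 13]
BINARY_OP & → 1 & 13 = 1. Stack: [1]
STORE_FAST r → r=1. Stack: []
LOAD_FAST_LOAD_FAST p,p → push 80,80. Stack: [80, 80]
BINARY_OP + → 80 + 80 = 160. Stack: [160]
LOAD_CONST → push 8. Stack: [160, 8]
BINARY_OP * → 160 * 8 = 1280. Stack: [1280]
STORE_FAST w → w=1280. Stack: []
LOAD_FAST w → push 1280. Stack: [1280]
RETURN_VALUE → return 1280.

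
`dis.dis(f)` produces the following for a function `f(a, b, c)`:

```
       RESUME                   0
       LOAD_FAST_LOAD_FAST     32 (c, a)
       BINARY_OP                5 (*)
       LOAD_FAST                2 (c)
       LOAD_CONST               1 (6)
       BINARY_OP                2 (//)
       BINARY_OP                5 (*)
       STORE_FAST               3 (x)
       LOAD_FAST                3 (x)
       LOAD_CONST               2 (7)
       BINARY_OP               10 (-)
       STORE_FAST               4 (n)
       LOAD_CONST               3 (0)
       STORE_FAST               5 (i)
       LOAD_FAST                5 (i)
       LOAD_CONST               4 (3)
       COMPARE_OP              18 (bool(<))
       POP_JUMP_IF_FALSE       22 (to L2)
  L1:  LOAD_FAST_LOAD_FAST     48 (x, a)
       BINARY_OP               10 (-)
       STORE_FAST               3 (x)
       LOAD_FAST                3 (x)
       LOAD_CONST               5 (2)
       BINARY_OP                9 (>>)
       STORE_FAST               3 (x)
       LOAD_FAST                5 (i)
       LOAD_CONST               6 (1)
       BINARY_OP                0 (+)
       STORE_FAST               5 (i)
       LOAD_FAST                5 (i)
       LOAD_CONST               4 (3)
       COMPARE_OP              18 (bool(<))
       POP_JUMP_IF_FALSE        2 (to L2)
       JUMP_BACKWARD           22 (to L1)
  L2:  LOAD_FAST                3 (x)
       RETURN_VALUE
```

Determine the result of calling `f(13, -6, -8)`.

-2

LOAD_FAST_LOAD_FAST c,a → push -8,13. Stack: [-8, 13]
BINARY_OP * → -8 * 13 = -104. Stack: [-104]
LOAD_FAST c → push -8. Stack: [-104, -8]
LOAD_CONST → push 6. Stack: [-104, -8, 6]
BINARY_OP // → -8 // 6 = -2. Stack: [-104, -2]
BINARY_OP * → -104 * -2 = 208. Stack: [208]
STORE_FAST x → x=208. Stack: []
LOAD_FAST x → push 208. Stack: [208]
LOAD_CONST → push 7. Stack: [208, 7]
BINARY_OP - → 208 - 7 = 201. Stack: [201]
STORE_FAST n → n=201. Stack: []
LOAD_CONST → push 0. Stack: [0]
STORE_FAST i → i=0. Stack: []
LOAD_FAST i → push 0. Stack: [0]
LOAD_CONST → push 3. Stack: [0, 3]
COMPARE_OP bool(<) → 0 vs 3 = True. Stack: [True]
POP_JUMP_IF_FALSE → pop True; no jump. Stack: []
LOAD_FAST_LOAD_FAST x,a → push 208,13. Stack: [208, 13]
BINARY_OP - → 208 - 13 = 195. Stack: [195]
STORE_FAST x → x=195. Stack: []
LOAD_FAST x → push 195. Stack: [195]
LOAD_CONST → push 2. Stack: [195, 2]
BINARY_OP >> → 195 >> 2 = 48. Stack: [48]
STORE_FAST x → x=48. Stack: []
LOAD_FAST i → push 0. Stack: [0]
LOAD_CONST → push 1. Stack: [0, 1]
BINARY_OP + → 0 + 1 = 1. Stack: [1]
STORE_FAST i → i=1. Stack: []
LOAD_FAST i → push 1. Stack: [1]
LOAD_CONST → push 3. Stack: [1, 3]
COMPARE_OP bool(<) → 1 vs 3 = True. Stack: [True]
POP_JUMP_IF_FALSE → pop True; no jump. Stack: []
LOAD_FAST_LOAD_FAST x,a → push 48,13. Stack: [48, 13]
BINARY_OP - → 48 - 13 = 35. Stack: [35]
STORE_FAST x → x=35. Stack: []
LOAD_FAST x → push 35. Stack: [35]
LOAD_CONST → push 2. Stack: [35, 2]
BINARY_OP >> → 35 >> 2 = 8. Stack: [8]
STORE_FAST x → x=8. Stack: []
LOAD_FAST i → push 1. Stack: [1]
LOAD_CONST → push 1. Stack: [1, 1]
BINARY_OP + → 1 + 1 = 2. Stack: [2]
STORE_FAST i → i=2. Stack: []
LOAD_FAST i → push 2. Stack: [2]
LOAD_CONST → push 3. Stack: [2, 3]
COMPARE_OP bool(<) → 2 vs 3 = True. Stack: [True]
POP_JUMP_IF_FALSE → pop True; no jump. Stack: []
LOAD_FAST_LOAD_FAST x,a → push 8,13. Stack: [8, 13]
BINARY_OP - → 8 - 13 = -5. Stack: [-5]
STORE_FAST x → x=-5. Stack: []
LOAD_FAST x → push -5. Stack: [-5]
LOAD_CONST → push 2. Stack: [-5, 2]
BINARY_OP >> → -5 >> 2 = -2. Stack: [-2]
STORE_FAST x → x=-2. Stack: []
LOAD_FAST i → push 2. Stack: [2]
LOAD_CONST → push 1. Stack: [2, 1]
BINARY_OP + → 2 + 1 = 3. Stack: [3]
STORE_FAST i → i=3. Stack: []
LOAD_FAST i → push 3. Stack: [3]
LOAD_CONST → push 3. Stack: [3, 3]
COMPARE_OP bool(<) → 3 vs 3 = False. Stack: [False]
POP_JUMP_IF_FALSE → pop False; jump. Stack: []
LOAD_FAST x → push -2. Stack: [-2]
RETURN_VALUE → return -2.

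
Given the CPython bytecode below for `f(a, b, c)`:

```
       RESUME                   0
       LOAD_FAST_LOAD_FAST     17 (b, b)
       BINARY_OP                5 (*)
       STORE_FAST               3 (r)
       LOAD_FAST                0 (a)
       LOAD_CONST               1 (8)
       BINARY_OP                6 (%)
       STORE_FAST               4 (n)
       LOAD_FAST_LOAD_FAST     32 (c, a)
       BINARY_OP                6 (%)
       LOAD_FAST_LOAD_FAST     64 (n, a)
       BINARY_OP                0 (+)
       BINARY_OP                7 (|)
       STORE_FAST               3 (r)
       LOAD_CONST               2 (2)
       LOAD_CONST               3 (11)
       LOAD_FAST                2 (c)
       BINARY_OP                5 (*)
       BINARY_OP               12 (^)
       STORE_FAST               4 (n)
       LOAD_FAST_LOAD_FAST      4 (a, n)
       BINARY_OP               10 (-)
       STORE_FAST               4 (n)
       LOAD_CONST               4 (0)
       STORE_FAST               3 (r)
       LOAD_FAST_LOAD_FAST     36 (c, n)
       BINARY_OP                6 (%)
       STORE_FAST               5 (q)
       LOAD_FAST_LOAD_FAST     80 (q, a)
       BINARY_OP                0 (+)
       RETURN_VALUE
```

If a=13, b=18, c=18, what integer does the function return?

-152

LOAD_FAST_LOAD_FAST b,b → push 18,18. Stack: [18, 18]
BINARY_OP * → 18 * 18 = 324. Stack: [324]
STORE_FAST r → r=324. Stack: []
LOAD_FAST a → push 13. Stack: [13]
LOAD_CONST → push 8. Stack: [13, 8]
BINARY_OP % → 13 % 8 = 5. Stack: [5]
STORE_FAST n → n=5. Stack: []
LOAD_FAST_LOAD_FAST c,a → push 18,13. Stack: [18, 13]
BINARY_OP % → 18 % 13 = 5. Stack: [5]
LOAD_FAST_LOAD_FAST n,a → push 5,13. Stack: [5, 5, 13]
BINARY_OP + → 5 + 13 = 18. Stack: [5, 18]
BINARY_OP | → 5 | 18 = 23. Stack: [23]
STORE_FAST r → r=23. Stack: []
LOAD_CONST → push 2. Stack: [2]
LOAD_CONST → push 11. Stack: [2, 11]
LOAD_FAST c → push 18. Stack: [2, 11, 18]
BINARY_OP * → 11 * 18 = 198. Stack: [2, 198]
BINARY_OP ^ → 2 ^ 198 = 196. Stack: [196]
STORE_FAST n → n=196. Stack: []
LOAD_FAST_LOAD_FAST a,n → push 13,196. Stack: [13, 196]
BINARY_OP - → 13 - 196 = -183. Stack: [-183]
STORE_FAST n → n=-183. Stack: []
LOAD_CONST → push 0. Stack: [0]
STORE_FAST r → r=0. Stack: []
LOAD_FAST_LOAD_FAST c,n → push 18,-183. Stack: [18, -183]
BINARY_OP % → 18 % -183 = -165. Stack: [-165]
STORE_FAST q → q=-165. Stack: []
LOAD_FAST_LOAD_FAST q,a → push -165,13. Stack: [-165, 13]
BINARY_OP + → -165 + 13 = -152. Stack: [-152]
RETURN_VALUE → return -152.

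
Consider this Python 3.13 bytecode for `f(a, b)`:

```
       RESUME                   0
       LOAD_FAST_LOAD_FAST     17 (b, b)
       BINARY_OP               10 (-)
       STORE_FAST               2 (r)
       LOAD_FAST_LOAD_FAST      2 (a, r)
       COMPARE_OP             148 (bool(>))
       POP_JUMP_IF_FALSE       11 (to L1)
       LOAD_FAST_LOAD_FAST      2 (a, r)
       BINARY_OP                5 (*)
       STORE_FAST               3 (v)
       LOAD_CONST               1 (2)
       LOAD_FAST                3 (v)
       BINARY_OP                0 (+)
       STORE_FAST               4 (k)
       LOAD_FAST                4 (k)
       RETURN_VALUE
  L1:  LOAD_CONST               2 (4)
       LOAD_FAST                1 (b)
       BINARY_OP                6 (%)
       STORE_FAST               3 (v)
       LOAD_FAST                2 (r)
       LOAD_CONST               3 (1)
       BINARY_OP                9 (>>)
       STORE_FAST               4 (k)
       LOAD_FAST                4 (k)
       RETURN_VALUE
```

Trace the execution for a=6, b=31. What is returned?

LOAD_FAST_LOAD_FAST b,b → push 31,31. Stack: [31, 31]
BINARY_OP - → 31 - 31 = 0. Stack: [0]
STORE_FAST r → r=0. Stack: []
LOAD_FAST_LOAD_FAST a,r → push 6,0. Stack: [6, 0]
COMPARE_OP bool(>) → 6 vs 0 = True. Stack: [True]
POP_JUMP_IF_FALSE → pop True; no jump. Stack: []
LOAD_FAST_LOAD_FAST a,r → push 6,0. Stack: [6, 0]
BINARY_OP * → 6 * 0 = 0. Stack: [0]
STORE_FAST v → v=0. Stack: []
LOAD_CONST → push 2. Stack: [2]
LOAD_FAST v → push 0. Stack: [2, 0]
BINARY_OP + → 2 + 0 = 2. Stack: [2]
STORE_FAST k → k=2. Stack: []
LOAD_FAST k → push 2. Stack: [2]
RETURN_VALUE → return 2.

2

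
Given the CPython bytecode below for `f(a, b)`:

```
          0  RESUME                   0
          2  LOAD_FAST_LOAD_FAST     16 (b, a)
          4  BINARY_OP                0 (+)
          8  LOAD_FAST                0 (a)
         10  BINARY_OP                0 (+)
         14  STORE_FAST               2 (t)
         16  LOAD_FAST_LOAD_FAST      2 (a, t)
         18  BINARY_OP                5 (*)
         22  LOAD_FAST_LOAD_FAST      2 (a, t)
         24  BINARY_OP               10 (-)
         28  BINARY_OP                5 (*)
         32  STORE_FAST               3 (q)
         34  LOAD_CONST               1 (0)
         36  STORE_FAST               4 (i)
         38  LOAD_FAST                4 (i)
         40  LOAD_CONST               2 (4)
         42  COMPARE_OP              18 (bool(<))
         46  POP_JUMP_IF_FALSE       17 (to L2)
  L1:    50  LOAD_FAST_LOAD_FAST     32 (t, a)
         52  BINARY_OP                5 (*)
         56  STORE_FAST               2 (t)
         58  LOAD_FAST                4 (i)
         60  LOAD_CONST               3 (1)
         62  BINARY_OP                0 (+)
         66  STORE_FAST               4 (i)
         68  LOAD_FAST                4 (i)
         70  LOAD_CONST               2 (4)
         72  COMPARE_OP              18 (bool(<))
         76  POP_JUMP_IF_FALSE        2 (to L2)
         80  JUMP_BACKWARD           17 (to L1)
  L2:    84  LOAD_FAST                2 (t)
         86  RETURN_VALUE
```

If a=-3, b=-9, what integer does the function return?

LOAD_FAST_LOAD_FAST b,a → push -9,-3
BINARY_OP + → -9 + -3 = -12
LOAD_FAST a → push -3
BINARY_OP + → -12 + -3 = -15
STORE_FAST t → t=-15
LOAD_FAST_LOAD_FAST a,t → push -3,-15
BINARY_OP * → -3 * -15 = 45
LOAD_FAST_LOAD_FAST a,t → push -3,-15
BINARY_OP - → -3 - -15 = 12
BINARY_OP * → 45 * 12 = 540
STORE_FAST q → q=540
LOAD_CONST → push 0
STORE_FAST i → i=0
LOAD_FAST i → push 0
LOAD_CONST → push 4
COMPARE_OP bool(<) → 0 vs 4 = True
POP_JUMP_IF_FALSE → pop True; no jump
LOAD_FAST_LOAD_FAST t,a → push -15,-3
BINARY_OP * → -15 * -3 = 45
STORE_FAST t → t=45
LOAD_FAST i → push 0
LOAD_CONST → push 1
BINARY_OP + → 0 + 1 = 1
STORE_FAST i → i=1
LOAD_FAST i → push 1
LOAD_CONST → push 4
COMPARE_OP bool(<) → 1 vs 4 = True
POP_JUMP_IF_FALSE → pop True; no jump
LOAD_FAST_LOAD_FAST t,a → push 45,-3
BINARY_OP * → 45 * -3 = -135
STORE_FAST t → t=-135
LOAD_FAST i → push 1
LOAD_CONST → push 1
BINARY_OP + → 1 + 1 = 2
STORE_FAST i → i=2
LOAD_FAST i → push 2
LOAD_CONST → push 4
COMPARE_OP bool(<) → 2 vs 4 = True
POP_JUMP_IF_FALSE → pop True; no jump
LOAD_FAST_LOAD_FAST t,a → push -135,-3
BINARY_OP * → -135 * -3 = 405
STORE_FAST t → t=405
LOAD_FAST i → push 2
LOAD_CONST → push 1
BINARY_OP + → 2 + 1 = 3
STORE_FAST i → i=3
LOAD_FAST i → push 3
LOAD_CONST → push 4
COMPARE_OP bool(<) → 3 vs 4 = True
POP_JUMP_IF_FALSE → pop True; no jump
LOAD_FAST_LOAD_FAST t,a → push 405,-3
BINARY_OP * → 405 * -3 = -1215
STORE_FAST t → t=-1215
LOAD_FAST i → push 3
LOAD_CONST → push 1
BINARY_OP + → 3 + 1 = 4
STORE_FAST i → i=4
LOAD_FAST i → push 4
LOAD_CONST → push 4
COMPARE_OP bool(<) → 4 vs 4 = False
POP_JUMP_IF_FALSE → pop False; jump
LOAD_FAST t → push -1215
RETURN_VALUE → return -1215.

-1215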